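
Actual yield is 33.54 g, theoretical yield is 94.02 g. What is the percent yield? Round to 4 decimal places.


% yield = 100 * actual / theoretical
% yield = 100 * 33.54 / 94.02
% yield = 35.67326101 %, rounded to 4 dp:

35.6733 %


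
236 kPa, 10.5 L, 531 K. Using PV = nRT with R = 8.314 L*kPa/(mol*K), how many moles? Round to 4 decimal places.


PV = nRT, solve for n = PV / (RT).
PV = 236 * 10.5 = 2478.0
RT = 8.314 * 531 = 4414.734
n = 2478.0 / 4414.734
n = 0.56130222 mol, rounded to 4 dp:

0.5613 mol


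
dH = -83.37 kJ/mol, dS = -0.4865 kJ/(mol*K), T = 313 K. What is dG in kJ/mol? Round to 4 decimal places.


Gibbs: dG = dH - T*dS (consistent units, dS already in kJ/(mol*K)).
T*dS = 313 * -0.4865 = -152.2745
dG = -83.37 - (-152.2745)
dG = 68.9045 kJ/mol, rounded to 4 dp:

68.9045 kJ/mol


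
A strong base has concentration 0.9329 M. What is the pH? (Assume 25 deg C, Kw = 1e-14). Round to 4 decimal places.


A strong base dissociates completely, so [OH-] equals the given concentration.
pOH = -log10([OH-]) = -log10(0.9329) = 0.030165
pH = 14 - pOH = 14 - 0.030165
pH = 13.969835, rounded to 4 dp:

13.9698


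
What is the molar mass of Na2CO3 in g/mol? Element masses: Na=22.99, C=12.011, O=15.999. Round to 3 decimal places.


M = sum(count * atomic_mass) over atoms.
M = 2*22.99 + 1*12.011 + 3*15.999
M = 45.98 + 12.011 + 47.997
M = 105.988 g/mol, rounded to 3 dp:

105.988 g/mol


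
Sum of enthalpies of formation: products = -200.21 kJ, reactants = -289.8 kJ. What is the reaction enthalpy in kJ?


dH_rxn = sum(dH_f products) - sum(dH_f reactants)
dH_rxn = -200.21 - (-289.8)
dH_rxn = 89.59 kJ:

89.59 kJ


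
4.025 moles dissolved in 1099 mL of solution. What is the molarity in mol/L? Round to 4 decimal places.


Convert volume to liters: V_L = V_mL / 1000.
V_L = 1099 / 1000 = 1.099 L
M = n / V_L = 4.025 / 1.099
M = 3.66242038 mol/L, rounded to 4 dp:

3.6624 mol/L


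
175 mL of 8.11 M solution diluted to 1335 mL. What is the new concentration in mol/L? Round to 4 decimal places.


Dilution: M1*V1 = M2*V2, solve for M2.
M2 = M1*V1 / V2
M2 = 8.11 * 175 / 1335
M2 = 1419.25 / 1335
M2 = 1.06310861 mol/L, rounded to 4 dp:

1.0631 mol/L


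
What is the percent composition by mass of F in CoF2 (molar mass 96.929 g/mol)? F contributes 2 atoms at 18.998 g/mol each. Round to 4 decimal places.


pct = 100 * (n_elem * M_elem) / M_total
mass_contribution = 2 * 18.998 = 37.996 g/mol
pct = 100 * 37.996 / 96.929
pct = 39.19982668 %, rounded to 4 dp:

39.1998 %


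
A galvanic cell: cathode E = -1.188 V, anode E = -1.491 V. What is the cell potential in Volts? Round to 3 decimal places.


Standard cell potential: E_cell = E_cathode - E_anode.
E_cell = -1.188 - (-1.491)
E_cell = 0.303 V, rounded to 3 dp:

0.303 V


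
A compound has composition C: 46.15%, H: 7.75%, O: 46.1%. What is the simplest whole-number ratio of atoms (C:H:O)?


Assume 100 g of compound, divide each mass% by atomic mass to get moles, then normalize by the smallest to get a raw atom ratio.
Moles per 100 g: C: 46.15/12.011 = 3.8423, H: 7.75/1.008 = 7.6885, O: 46.1/15.999 = 2.8814
Raw ratio (divide by min = 2.8814): C: 1.333, H: 2.668, O: 1.0
Multiply by 3 to clear fractions: C: 4.0 ~= 4, H: 8.005 ~= 8, O: 3.0 ~= 3
Reduce by GCD to get the simplest whole-number ratio:

4:8:3


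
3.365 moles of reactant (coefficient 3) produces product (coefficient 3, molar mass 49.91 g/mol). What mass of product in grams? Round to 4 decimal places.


Use the coefficient ratio to convert reactant moles to product moles, then multiply by the product's molar mass.
moles_P = moles_R * (coeff_P / coeff_R) = 3.365 * (3/3) = 3.365
mass_P = moles_P * M_P = 3.365 * 49.91
mass_P = 167.94715 g, rounded to 4 dp:

167.9472 g


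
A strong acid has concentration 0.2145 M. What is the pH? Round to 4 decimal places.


A strong acid dissociates completely, so [H+] equals the given concentration.
pH = -log10([H+]) = -log10(0.2145)
pH = 0.6685727, rounded to 4 dp:

0.6686


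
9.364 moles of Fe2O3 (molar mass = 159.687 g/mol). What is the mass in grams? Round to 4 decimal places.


mass = n * M
mass = 9.364 * 159.687
mass = 1495.309068 g, rounded to 4 dp:

1495.3091 g


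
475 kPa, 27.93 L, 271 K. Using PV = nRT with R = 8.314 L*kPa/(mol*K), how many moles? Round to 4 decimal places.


PV = nRT, solve for n = PV / (RT).
PV = 475 * 27.93 = 13266.75
RT = 8.314 * 271 = 2253.094
n = 13266.75 / 2253.094
n = 5.88823635 mol, rounded to 4 dp:

5.8882 mol


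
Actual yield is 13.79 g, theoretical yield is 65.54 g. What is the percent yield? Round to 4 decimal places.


% yield = 100 * actual / theoretical
% yield = 100 * 13.79 / 65.54
% yield = 21.0405859 %, rounded to 4 dp:

21.0406 %


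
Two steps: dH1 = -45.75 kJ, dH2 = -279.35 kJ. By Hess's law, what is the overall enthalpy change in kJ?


Hess's law: enthalpy is a state function, so add the step enthalpies.
dH_total = dH1 + dH2 = -45.75 + (-279.35)
dH_total = -325.1 kJ:

-325.10 kJ


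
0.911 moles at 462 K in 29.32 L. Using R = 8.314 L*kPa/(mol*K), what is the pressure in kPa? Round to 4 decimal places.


PV = nRT, solve for P = nRT / V.
nRT = 0.911 * 8.314 * 462 = 3499.2129
P = 3499.2129 / 29.32
P = 119.34559686 kPa, rounded to 4 dp:

119.3456 kPa


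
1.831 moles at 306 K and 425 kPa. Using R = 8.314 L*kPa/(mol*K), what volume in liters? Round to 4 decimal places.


PV = nRT, solve for V = nRT / P.
nRT = 1.831 * 8.314 * 306 = 4658.2178
V = 4658.2178 / 425
V = 10.96051247 L, rounded to 4 dp:

10.9605 L


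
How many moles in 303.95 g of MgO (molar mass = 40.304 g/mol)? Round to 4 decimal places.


n = mass / M
n = 303.95 / 40.304
n = 7.54143509 mol, rounded to 4 dp:

7.5414 mol


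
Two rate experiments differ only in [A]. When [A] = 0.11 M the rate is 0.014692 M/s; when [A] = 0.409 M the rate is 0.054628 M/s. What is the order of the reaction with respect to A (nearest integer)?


Rate is proportional to [A]^n, so rate2/rate1 = ([A]2/[A]1)^n. Take logs to solve for n.
rate2/rate1 = 0.054628 / 0.014692 = 3.7182
[A]2/[A]1 = 0.409 / 0.11 = 3.7182
n = ln(3.7182) / ln(3.7182) = 1.0
Nearest integer order:

1


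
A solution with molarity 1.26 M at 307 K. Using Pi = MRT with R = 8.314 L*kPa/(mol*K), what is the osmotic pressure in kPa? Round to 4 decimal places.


Osmotic pressure (van't Hoff): Pi = M*R*T.
RT = 8.314 * 307 = 2552.398
Pi = 1.26 * 2552.398
Pi = 3216.02148 kPa, rounded to 4 dp:

3216.0215 kPa


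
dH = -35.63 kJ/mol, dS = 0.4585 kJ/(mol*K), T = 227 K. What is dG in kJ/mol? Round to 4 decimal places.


Gibbs: dG = dH - T*dS (consistent units, dS already in kJ/(mol*K)).
T*dS = 227 * 0.4585 = 104.0795
dG = -35.63 - (104.0795)
dG = -139.7095 kJ/mol, rounded to 4 dp:

-139.7095 kJ/mol


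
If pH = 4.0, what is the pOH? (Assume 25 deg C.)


At 25 deg C, pH + pOH = 14.
pOH = 14 - pH = 14 - 4.0
pOH = 10.0:

10.00


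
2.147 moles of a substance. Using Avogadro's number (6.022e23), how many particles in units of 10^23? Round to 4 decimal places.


N = n * NA, then divide by 1e23 for the requested units.
N / 1e23 = n * 6.022
N / 1e23 = 2.147 * 6.022
N / 1e23 = 12.929234, rounded to 4 dp:

12.9292


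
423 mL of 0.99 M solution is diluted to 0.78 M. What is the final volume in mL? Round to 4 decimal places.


Dilution: M1*V1 = M2*V2, solve for V2.
V2 = M1*V1 / M2
V2 = 0.99 * 423 / 0.78
V2 = 418.77 / 0.78
V2 = 536.88461538 mL, rounded to 4 dp:

536.8846 mL


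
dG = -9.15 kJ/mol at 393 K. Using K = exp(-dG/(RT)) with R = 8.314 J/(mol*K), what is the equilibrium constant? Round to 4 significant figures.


dG is in kJ/mol; multiply by 1000 to match R in J/(mol*K).
RT = 8.314 * 393 = 3267.402 J/mol
exponent = -dG*1000 / (RT) = -(-9.15*1000) / 3267.402 = 2.80039003
K = exp(2.80039003)
K = 16.451062, rounded to 4 significant figures:

16.45


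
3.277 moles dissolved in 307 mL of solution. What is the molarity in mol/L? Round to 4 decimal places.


Convert volume to liters: V_L = V_mL / 1000.
V_L = 307 / 1000 = 0.307 L
M = n / V_L = 3.277 / 0.307
M = 10.6742671 mol/L, rounded to 4 dp:

10.6743 mol/L


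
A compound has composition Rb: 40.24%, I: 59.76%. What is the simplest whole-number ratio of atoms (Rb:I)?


Assume 100 g of compound, divide each mass% by atomic mass to get moles, then normalize by the smallest to get a raw atom ratio.
Moles per 100 g: Rb: 40.24/85.468 = 0.4708, I: 59.76/126.904 = 0.4709
Raw ratio (divide by min = 0.4708): Rb: 1.0, I: 1.0
Multiply by 1 to clear fractions: Rb: 1.0 ~= 1, I: 1.0 ~= 1
Reduce by GCD to get the simplest whole-number ratio:

1:1


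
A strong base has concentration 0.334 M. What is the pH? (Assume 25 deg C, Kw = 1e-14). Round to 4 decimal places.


A strong base dissociates completely, so [OH-] equals the given concentration.
pOH = -log10([OH-]) = -log10(0.334) = 0.476254
pH = 14 - pOH = 14 - 0.476254
pH = 13.523746, rounded to 4 dp:

13.5237


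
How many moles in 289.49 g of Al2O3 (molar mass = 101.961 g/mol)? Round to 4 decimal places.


n = mass / M
n = 289.49 / 101.961
n = 2.83922284 mol, rounded to 4 dp:

2.8392 mol


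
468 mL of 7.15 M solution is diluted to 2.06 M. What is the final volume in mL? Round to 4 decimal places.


Dilution: M1*V1 = M2*V2, solve for V2.
V2 = M1*V1 / M2
V2 = 7.15 * 468 / 2.06
V2 = 3346.2 / 2.06
V2 = 1624.36893204 mL, rounded to 4 dp:

1624.3689 mL


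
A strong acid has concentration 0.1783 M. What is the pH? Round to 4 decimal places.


A strong acid dissociates completely, so [H+] equals the given concentration.
pH = -log10([H+]) = -log10(0.1783)
pH = 0.74884866, rounded to 4 dp:

0.7488


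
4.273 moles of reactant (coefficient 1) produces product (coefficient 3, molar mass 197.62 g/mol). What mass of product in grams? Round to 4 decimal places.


Use the coefficient ratio to convert reactant moles to product moles, then multiply by the product's molar mass.
moles_P = moles_R * (coeff_P / coeff_R) = 4.273 * (3/1) = 12.819
mass_P = moles_P * M_P = 12.819 * 197.62
mass_P = 2533.29078 g, rounded to 4 dp:

2533.2908 g


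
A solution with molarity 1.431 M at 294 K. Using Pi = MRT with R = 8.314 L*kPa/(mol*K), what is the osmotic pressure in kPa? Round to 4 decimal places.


Osmotic pressure (van't Hoff): Pi = M*R*T.
RT = 8.314 * 294 = 2444.316
Pi = 1.431 * 2444.316
Pi = 3497.816196 kPa, rounded to 4 dp:

3497.8162 kPa


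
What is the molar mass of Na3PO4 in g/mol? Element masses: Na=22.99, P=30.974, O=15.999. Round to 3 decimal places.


M = sum(count * atomic_mass) over atoms.
M = 3*22.99 + 1*30.974 + 4*15.999
M = 68.97 + 30.974 + 63.996
M = 163.94 g/mol, rounded to 3 dp:

163.940 g/mol


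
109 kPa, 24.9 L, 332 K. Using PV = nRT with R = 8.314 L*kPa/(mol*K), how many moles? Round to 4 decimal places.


PV = nRT, solve for n = PV / (RT).
PV = 109 * 24.9 = 2714.1
RT = 8.314 * 332 = 2760.248
n = 2714.1 / 2760.248
n = 0.98328121 mol, rounded to 4 dp:

0.9833 mol


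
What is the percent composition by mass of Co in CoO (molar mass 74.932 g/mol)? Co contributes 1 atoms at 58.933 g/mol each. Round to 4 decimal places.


pct = 100 * (n_elem * M_elem) / M_total
mass_contribution = 1 * 58.933 = 58.933 g/mol
pct = 100 * 58.933 / 74.932
pct = 78.64864143 %, rounded to 4 dp:

78.6486 %


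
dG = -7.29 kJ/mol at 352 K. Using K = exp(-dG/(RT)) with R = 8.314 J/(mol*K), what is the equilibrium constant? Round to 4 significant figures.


dG is in kJ/mol; multiply by 1000 to match R in J/(mol*K).
RT = 8.314 * 352 = 2926.528 J/mol
exponent = -dG*1000 / (RT) = -(-7.29*1000) / 2926.528 = 2.49100641
K = exp(2.49100641)
K = 12.073421, rounded to 4 significant figures:

12.07


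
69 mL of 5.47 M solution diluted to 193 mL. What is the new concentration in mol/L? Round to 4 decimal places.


Dilution: M1*V1 = M2*V2, solve for M2.
M2 = M1*V1 / V2
M2 = 5.47 * 69 / 193
M2 = 377.43 / 193
M2 = 1.95559585 mol/L, rounded to 4 dp:

1.9556 mol/L


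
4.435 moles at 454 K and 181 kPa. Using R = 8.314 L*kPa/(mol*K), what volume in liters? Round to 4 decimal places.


PV = nRT, solve for V = nRT / P.
nRT = 4.435 * 8.314 * 454 = 16740.1559
V = 16740.1559 / 181
V = 92.48704917 L, rounded to 4 dp:

92.4870 L


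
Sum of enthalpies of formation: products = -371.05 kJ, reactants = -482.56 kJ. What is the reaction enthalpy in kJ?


dH_rxn = sum(dH_f products) - sum(dH_f reactants)
dH_rxn = -371.05 - (-482.56)
dH_rxn = 111.51 kJ:

111.51 kJ


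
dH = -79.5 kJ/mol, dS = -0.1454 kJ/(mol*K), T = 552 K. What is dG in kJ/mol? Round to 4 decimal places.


Gibbs: dG = dH - T*dS (consistent units, dS already in kJ/(mol*K)).
T*dS = 552 * -0.1454 = -80.2608
dG = -79.5 - (-80.2608)
dG = 0.7608 kJ/mol, rounded to 4 dp:

0.7608 kJ/mol


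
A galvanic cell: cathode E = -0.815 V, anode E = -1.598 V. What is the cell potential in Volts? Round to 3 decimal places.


Standard cell potential: E_cell = E_cathode - E_anode.
E_cell = -0.815 - (-1.598)
E_cell = 0.783 V, rounded to 3 dp:

0.783 V


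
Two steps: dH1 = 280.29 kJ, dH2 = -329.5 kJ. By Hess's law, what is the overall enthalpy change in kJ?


Hess's law: enthalpy is a state function, so add the step enthalpies.
dH_total = dH1 + dH2 = 280.29 + (-329.5)
dH_total = -49.21 kJ:

-49.21 kJ


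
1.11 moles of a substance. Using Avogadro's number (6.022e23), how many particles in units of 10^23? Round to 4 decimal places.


N = n * NA, then divide by 1e23 for the requested units.
N / 1e23 = n * 6.022
N / 1e23 = 1.11 * 6.022
N / 1e23 = 6.68442, rounded to 4 dp:

6.6844


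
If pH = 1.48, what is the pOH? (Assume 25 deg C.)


At 25 deg C, pH + pOH = 14.
pOH = 14 - pH = 14 - 1.48
pOH = 12.52:

12.52


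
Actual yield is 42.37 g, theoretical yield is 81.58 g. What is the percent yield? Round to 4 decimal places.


% yield = 100 * actual / theoretical
% yield = 100 * 42.37 / 81.58
% yield = 51.9367492 %, rounded to 4 dp:

51.9367 %


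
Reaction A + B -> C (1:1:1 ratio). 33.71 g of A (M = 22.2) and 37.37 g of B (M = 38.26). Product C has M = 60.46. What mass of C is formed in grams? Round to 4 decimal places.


Find moles of each reactant; the smaller value is the limiting reagent in a 1:1:1 reaction, so moles_C equals moles of the limiter.
n_A = mass_A / M_A = 33.71 / 22.2 = 1.518468 mol
n_B = mass_B / M_B = 37.37 / 38.26 = 0.976738 mol
Limiting reagent: B (smaller), n_limiting = 0.976738 mol
mass_C = n_limiting * M_C = 0.976738 * 60.46
mass_C = 59.05357948 g, rounded to 4 dp:

59.0536 g


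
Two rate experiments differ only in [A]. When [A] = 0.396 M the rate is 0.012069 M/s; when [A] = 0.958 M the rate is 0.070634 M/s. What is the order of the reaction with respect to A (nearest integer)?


Rate is proportional to [A]^n, so rate2/rate1 = ([A]2/[A]1)^n. Take logs to solve for n.
rate2/rate1 = 0.070634 / 0.012069 = 5.8525
[A]2/[A]1 = 0.958 / 0.396 = 2.4192
n = ln(5.8525) / ln(2.4192) = 2.0
Nearest integer order:

2


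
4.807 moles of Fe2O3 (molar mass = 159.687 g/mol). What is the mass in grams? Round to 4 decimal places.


mass = n * M
mass = 4.807 * 159.687
mass = 767.615409 g, rounded to 4 dp:

767.6154 g


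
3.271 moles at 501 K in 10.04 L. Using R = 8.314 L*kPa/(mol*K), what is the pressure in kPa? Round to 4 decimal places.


PV = nRT, solve for P = nRT / V.
nRT = 3.271 * 8.314 * 501 = 13624.7421
P = 13624.7421 / 10.04
P = 1357.0460259 kPa, rounded to 4 dp:

1357.0460 kPa


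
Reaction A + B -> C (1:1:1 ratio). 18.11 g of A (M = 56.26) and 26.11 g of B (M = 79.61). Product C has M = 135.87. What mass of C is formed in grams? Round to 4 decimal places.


Find moles of each reactant; the smaller value is the limiting reagent in a 1:1:1 reaction, so moles_C equals moles of the limiter.
n_A = mass_A / M_A = 18.11 / 56.26 = 0.321898 mol
n_B = mass_B / M_B = 26.11 / 79.61 = 0.327974 mol
Limiting reagent: A (smaller), n_limiting = 0.321898 mol
mass_C = n_limiting * M_C = 0.321898 * 135.87
mass_C = 43.73628126 g, rounded to 4 dp:

43.7363 g


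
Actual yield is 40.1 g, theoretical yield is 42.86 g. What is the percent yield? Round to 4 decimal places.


% yield = 100 * actual / theoretical
% yield = 100 * 40.1 / 42.86
% yield = 93.5604293 %, rounded to 4 dp:

93.5604 %


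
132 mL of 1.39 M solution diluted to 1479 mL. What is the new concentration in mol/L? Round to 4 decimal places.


Dilution: M1*V1 = M2*V2, solve for M2.
M2 = M1*V1 / V2
M2 = 1.39 * 132 / 1479
M2 = 183.48 / 1479
M2 = 0.1240568 mol/L, rounded to 4 dp:

0.1241 mol/L


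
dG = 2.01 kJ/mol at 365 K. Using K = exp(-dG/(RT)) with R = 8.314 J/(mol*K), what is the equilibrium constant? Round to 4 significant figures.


dG is in kJ/mol; multiply by 1000 to match R in J/(mol*K).
RT = 8.314 * 365 = 3034.61 J/mol
exponent = -dG*1000 / (RT) = -(2.01*1000) / 3034.61 = -0.66235859
K = exp(-0.66235859)
K = 0.51563373, rounded to 4 significant figures:

0.5156


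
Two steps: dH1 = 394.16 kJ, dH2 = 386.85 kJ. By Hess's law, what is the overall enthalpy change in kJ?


Hess's law: enthalpy is a state function, so add the step enthalpies.
dH_total = dH1 + dH2 = 394.16 + (386.85)
dH_total = 781.01 kJ:

781.01 kJ


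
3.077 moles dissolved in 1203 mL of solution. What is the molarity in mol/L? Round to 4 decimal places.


Convert volume to liters: V_L = V_mL / 1000.
V_L = 1203 / 1000 = 1.203 L
M = n / V_L = 3.077 / 1.203
M = 2.55777224 mol/L, rounded to 4 dp:

2.5578 mol/L


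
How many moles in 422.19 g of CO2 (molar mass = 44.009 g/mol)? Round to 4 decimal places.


n = mass / M
n = 422.19 / 44.009
n = 9.59326501 mol, rounded to 4 dp:

9.5933 mol


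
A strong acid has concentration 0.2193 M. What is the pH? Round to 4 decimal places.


A strong acid dissociates completely, so [H+] equals the given concentration.
pH = -log10([H+]) = -log10(0.2193)
pH = 0.65896137, rounded to 4 dp:

0.6590


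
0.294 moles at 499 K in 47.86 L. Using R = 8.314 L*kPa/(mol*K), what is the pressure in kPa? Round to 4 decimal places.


PV = nRT, solve for P = nRT / V.
nRT = 0.294 * 8.314 * 499 = 1219.7137
P = 1219.7137 / 47.86
P = 25.48503343 kPa, rounded to 4 dp:

25.4850 kPa


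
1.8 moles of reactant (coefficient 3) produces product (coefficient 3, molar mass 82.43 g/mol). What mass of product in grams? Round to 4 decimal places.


Use the coefficient ratio to convert reactant moles to product moles, then multiply by the product's molar mass.
moles_P = moles_R * (coeff_P / coeff_R) = 1.8 * (3/3) = 1.8
mass_P = moles_P * M_P = 1.8 * 82.43
mass_P = 148.374 g, rounded to 4 dp:

148.3740 g


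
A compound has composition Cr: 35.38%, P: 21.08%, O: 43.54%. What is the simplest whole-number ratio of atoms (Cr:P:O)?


Assume 100 g of compound, divide each mass% by atomic mass to get moles, then normalize by the smallest to get a raw atom ratio.
Moles per 100 g: Cr: 35.38/51.996 = 0.6804, P: 21.08/30.974 = 0.6806, O: 43.54/15.999 = 2.7214
Raw ratio (divide by min = 0.6804): Cr: 1.0, P: 1.0, O: 4.0
Multiply by 1 to clear fractions: Cr: 1.0 ~= 1, P: 1.0 ~= 1, O: 4.0 ~= 4
Reduce by GCD to get the simplest whole-number ratio:

1:1:4


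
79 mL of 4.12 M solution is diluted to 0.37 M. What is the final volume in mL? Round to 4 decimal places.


Dilution: M1*V1 = M2*V2, solve for V2.
V2 = M1*V1 / M2
V2 = 4.12 * 79 / 0.37
V2 = 325.48 / 0.37
V2 = 879.67567568 mL, rounded to 4 dp:

879.6757 mL


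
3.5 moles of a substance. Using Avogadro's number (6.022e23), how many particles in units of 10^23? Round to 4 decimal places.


N = n * NA, then divide by 1e23 for the requested units.
N / 1e23 = n * 6.022
N / 1e23 = 3.5 * 6.022
N / 1e23 = 21.077, rounded to 4 dp:

21.0770


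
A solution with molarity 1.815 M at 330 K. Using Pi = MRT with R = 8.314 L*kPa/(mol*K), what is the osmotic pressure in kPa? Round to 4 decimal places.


Osmotic pressure (van't Hoff): Pi = M*R*T.
RT = 8.314 * 330 = 2743.62
Pi = 1.815 * 2743.62
Pi = 4979.6703 kPa, rounded to 4 dp:

4979.6703 kPa


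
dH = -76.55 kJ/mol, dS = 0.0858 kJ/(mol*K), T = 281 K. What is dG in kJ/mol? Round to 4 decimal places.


Gibbs: dG = dH - T*dS (consistent units, dS already in kJ/(mol*K)).
T*dS = 281 * 0.0858 = 24.1098
dG = -76.55 - (24.1098)
dG = -100.6598 kJ/mol, rounded to 4 dp:

-100.6598 kJ/mol


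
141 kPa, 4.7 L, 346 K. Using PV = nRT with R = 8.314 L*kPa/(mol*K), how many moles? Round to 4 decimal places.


PV = nRT, solve for n = PV / (RT).
PV = 141 * 4.7 = 662.7
RT = 8.314 * 346 = 2876.644
n = 662.7 / 2876.644
n = 0.23037261 mol, rounded to 4 dp:

0.2304 mol


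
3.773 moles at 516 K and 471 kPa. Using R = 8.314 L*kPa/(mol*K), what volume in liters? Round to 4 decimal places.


PV = nRT, solve for V = nRT / P.
nRT = 3.773 * 8.314 * 516 = 16186.2606
V = 16186.2606 / 471
V = 34.36573376 L, rounded to 4 dp:

34.3657 L


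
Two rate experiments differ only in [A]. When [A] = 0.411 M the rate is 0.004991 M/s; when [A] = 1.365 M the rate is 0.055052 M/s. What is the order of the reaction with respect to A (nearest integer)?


Rate is proportional to [A]^n, so rate2/rate1 = ([A]2/[A]1)^n. Take logs to solve for n.
rate2/rate1 = 0.055052 / 0.004991 = 11.0303
[A]2/[A]1 = 1.365 / 0.411 = 3.3212
n = ln(11.0303) / ln(3.3212) = 2.0
Nearest integer order:

2


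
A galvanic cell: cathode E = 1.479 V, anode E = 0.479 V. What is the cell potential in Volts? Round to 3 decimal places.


Standard cell potential: E_cell = E_cathode - E_anode.
E_cell = 1.479 - (0.479)
E_cell = 1.0 V, rounded to 3 dp:

1.000 V


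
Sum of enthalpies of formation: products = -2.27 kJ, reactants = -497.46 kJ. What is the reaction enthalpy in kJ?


dH_rxn = sum(dH_f products) - sum(dH_f reactants)
dH_rxn = -2.27 - (-497.46)
dH_rxn = 495.19 kJ:

495.19 kJ


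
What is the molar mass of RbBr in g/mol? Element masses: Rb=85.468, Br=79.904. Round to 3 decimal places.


M = sum(count * atomic_mass) over atoms.
M = 1*85.468 + 1*79.904
M = 85.468 + 79.904
M = 165.372 g/mol, rounded to 3 dp:

165.372 g/mol


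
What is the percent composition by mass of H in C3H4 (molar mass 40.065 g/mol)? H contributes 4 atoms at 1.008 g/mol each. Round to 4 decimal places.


pct = 100 * (n_elem * M_elem) / M_total
mass_contribution = 4 * 1.008 = 4.032 g/mol
pct = 100 * 4.032 / 40.065
pct = 10.06364657 %, rounded to 4 dp:

10.0636 %


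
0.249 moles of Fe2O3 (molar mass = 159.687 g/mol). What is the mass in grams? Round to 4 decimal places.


mass = n * M
mass = 0.249 * 159.687
mass = 39.762063 g, rounded to 4 dp:

39.7621 g


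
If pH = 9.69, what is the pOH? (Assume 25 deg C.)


At 25 deg C, pH + pOH = 14.
pOH = 14 - pH = 14 - 9.69
pOH = 4.31:

4.31


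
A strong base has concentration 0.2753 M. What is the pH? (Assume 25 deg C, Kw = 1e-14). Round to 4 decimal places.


A strong base dissociates completely, so [OH-] equals the given concentration.
pOH = -log10([OH-]) = -log10(0.2753) = 0.560194
pH = 14 - pOH = 14 - 0.560194
pH = 13.439806, rounded to 4 dp:

13.4398


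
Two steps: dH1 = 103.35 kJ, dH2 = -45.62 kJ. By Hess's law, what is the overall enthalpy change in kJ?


Hess's law: enthalpy is a state function, so add the step enthalpies.
dH_total = dH1 + dH2 = 103.35 + (-45.62)
dH_total = 57.73 kJ:

57.73 kJ


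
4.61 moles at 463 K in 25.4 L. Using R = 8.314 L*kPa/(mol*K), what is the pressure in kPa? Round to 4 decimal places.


PV = nRT, solve for P = nRT / V.
nRT = 4.61 * 8.314 * 463 = 17745.651
P = 17745.651 / 25.4
P = 698.64767717 kPa, rounded to 4 dp:

698.6477 kPa


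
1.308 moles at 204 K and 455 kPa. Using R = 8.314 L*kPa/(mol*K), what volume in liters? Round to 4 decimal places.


PV = nRT, solve for V = nRT / P.
nRT = 1.308 * 8.314 * 204 = 2218.4412
V = 2218.4412 / 455
V = 4.87569495 L, rounded to 4 dp:

4.8757 L


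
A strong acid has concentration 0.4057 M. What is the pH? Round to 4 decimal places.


A strong acid dissociates completely, so [H+] equals the given concentration.
pH = -log10([H+]) = -log10(0.4057)
pH = 0.39179499, rounded to 4 dp:

0.3918


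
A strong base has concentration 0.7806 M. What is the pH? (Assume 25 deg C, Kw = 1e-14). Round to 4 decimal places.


A strong base dissociates completely, so [OH-] equals the given concentration.
pOH = -log10([OH-]) = -log10(0.7806) = 0.107571
pH = 14 - pOH = 14 - 0.107571
pH = 13.892429, rounded to 4 dp:

13.8924


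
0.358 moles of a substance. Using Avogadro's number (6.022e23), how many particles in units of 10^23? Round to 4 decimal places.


N = n * NA, then divide by 1e23 for the requested units.
N / 1e23 = n * 6.022
N / 1e23 = 0.358 * 6.022
N / 1e23 = 2.155876, rounded to 4 dp:

2.1559


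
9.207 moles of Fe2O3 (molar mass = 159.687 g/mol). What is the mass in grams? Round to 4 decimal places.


mass = n * M
mass = 9.207 * 159.687
mass = 1470.238209 g, rounded to 4 dp:

1470.2382 g


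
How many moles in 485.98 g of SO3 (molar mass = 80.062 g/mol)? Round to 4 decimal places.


n = mass / M
n = 485.98 / 80.062
n = 6.07004571 mol, rounded to 4 dp:

6.0700 mol


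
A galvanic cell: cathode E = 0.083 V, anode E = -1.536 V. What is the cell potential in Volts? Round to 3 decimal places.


Standard cell potential: E_cell = E_cathode - E_anode.
E_cell = 0.083 - (-1.536)
E_cell = 1.619 V, rounded to 3 dp:

1.619 V


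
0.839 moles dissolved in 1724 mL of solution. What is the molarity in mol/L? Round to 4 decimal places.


Convert volume to liters: V_L = V_mL / 1000.
V_L = 1724 / 1000 = 1.724 L
M = n / V_L = 0.839 / 1.724
M = 0.48665893 mol/L, rounded to 4 dp:

0.4867 mol/L


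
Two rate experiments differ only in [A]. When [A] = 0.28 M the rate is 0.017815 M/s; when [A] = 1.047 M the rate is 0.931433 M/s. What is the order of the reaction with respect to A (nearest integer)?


Rate is proportional to [A]^n, so rate2/rate1 = ([A]2/[A]1)^n. Take logs to solve for n.
rate2/rate1 = 0.931433 / 0.017815 = 52.2836
[A]2/[A]1 = 1.047 / 0.28 = 3.7393
n = ln(52.2836) / ln(3.7393) = 3.0
Nearest integer order:

3


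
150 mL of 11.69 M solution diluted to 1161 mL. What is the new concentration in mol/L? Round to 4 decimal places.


Dilution: M1*V1 = M2*V2, solve for M2.
M2 = M1*V1 / V2
M2 = 11.69 * 150 / 1161
M2 = 1753.5 / 1161
M2 = 1.51033592 mol/L, rounded to 4 dp:

1.5103 mol/L


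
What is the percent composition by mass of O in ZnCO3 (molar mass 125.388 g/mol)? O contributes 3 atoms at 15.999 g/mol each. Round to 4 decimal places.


pct = 100 * (n_elem * M_elem) / M_total
mass_contribution = 3 * 15.999 = 47.997 g/mol
pct = 100 * 47.997 / 125.388
pct = 38.27878266 %, rounded to 4 dp:

38.2788 %


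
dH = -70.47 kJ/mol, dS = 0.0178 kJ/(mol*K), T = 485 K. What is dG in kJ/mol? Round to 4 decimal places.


Gibbs: dG = dH - T*dS (consistent units, dS already in kJ/(mol*K)).
T*dS = 485 * 0.0178 = 8.633
dG = -70.47 - (8.633)
dG = -79.103 kJ/mol, rounded to 4 dp:

-79.1030 kJ/mol


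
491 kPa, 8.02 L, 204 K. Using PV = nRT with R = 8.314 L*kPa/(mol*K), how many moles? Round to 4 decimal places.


PV = nRT, solve for n = PV / (RT).
PV = 491 * 8.02 = 3937.82
RT = 8.314 * 204 = 1696.056
n = 3937.82 / 1696.056
n = 2.32175117 mol, rounded to 4 dp:

2.3218 mol


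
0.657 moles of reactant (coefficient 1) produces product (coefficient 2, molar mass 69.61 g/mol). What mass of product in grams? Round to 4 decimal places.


Use the coefficient ratio to convert reactant moles to product moles, then multiply by the product's molar mass.
moles_P = moles_R * (coeff_P / coeff_R) = 0.657 * (2/1) = 1.314
mass_P = moles_P * M_P = 1.314 * 69.61
mass_P = 91.46754 g, rounded to 4 dp:

91.4675 g


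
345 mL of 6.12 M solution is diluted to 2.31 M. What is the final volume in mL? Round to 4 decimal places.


Dilution: M1*V1 = M2*V2, solve for V2.
V2 = M1*V1 / M2
V2 = 6.12 * 345 / 2.31
V2 = 2111.4 / 2.31
V2 = 914.02597403 mL, rounded to 4 dp:

914.0260 mL


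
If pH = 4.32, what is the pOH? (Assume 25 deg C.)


At 25 deg C, pH + pOH = 14.
pOH = 14 - pH = 14 - 4.32
pOH = 9.68:

9.68


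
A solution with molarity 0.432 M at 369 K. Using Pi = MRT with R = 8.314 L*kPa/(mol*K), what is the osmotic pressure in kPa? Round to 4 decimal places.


Osmotic pressure (van't Hoff): Pi = M*R*T.
RT = 8.314 * 369 = 3067.866
Pi = 0.432 * 3067.866
Pi = 1325.318112 kPa, rounded to 4 dp:

1325.3181 kPa


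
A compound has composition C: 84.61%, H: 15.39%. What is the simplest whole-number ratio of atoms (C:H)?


Assume 100 g of compound, divide each mass% by atomic mass to get moles, then normalize by the smallest to get a raw atom ratio.
Moles per 100 g: C: 84.61/12.011 = 7.0444, H: 15.39/1.008 = 15.2679
Raw ratio (divide by min = 7.0444): C: 1.0, H: 2.167
Multiply by 6 to clear fractions: C: 6.0 ~= 6, H: 13.004 ~= 13
Reduce by GCD to get the simplest whole-number ratio:

6:13


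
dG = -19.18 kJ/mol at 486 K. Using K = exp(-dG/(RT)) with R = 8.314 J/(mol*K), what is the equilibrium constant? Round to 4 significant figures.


dG is in kJ/mol; multiply by 1000 to match R in J/(mol*K).
RT = 8.314 * 486 = 4040.604 J/mol
exponent = -dG*1000 / (RT) = -(-19.18*1000) / 4040.604 = 4.74681508
K = exp(4.74681508)
K = 115.21674, rounded to 4 significant figures:

115.2


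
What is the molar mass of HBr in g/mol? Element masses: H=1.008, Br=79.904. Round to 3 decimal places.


M = sum(count * atomic_mass) over atoms.
M = 1*1.008 + 1*79.904
M = 1.008 + 79.904
M = 80.912 g/mol, rounded to 3 dp:

80.912 g/mol


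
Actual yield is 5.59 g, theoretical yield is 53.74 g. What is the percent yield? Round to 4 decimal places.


% yield = 100 * actual / theoretical
% yield = 100 * 5.59 / 53.74
% yield = 10.40193524 %, rounded to 4 dp:

10.4019 %


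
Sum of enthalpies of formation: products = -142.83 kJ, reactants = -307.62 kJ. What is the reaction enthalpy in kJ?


dH_rxn = sum(dH_f products) - sum(dH_f reactants)
dH_rxn = -142.83 - (-307.62)
dH_rxn = 164.79 kJ:

164.79 kJ


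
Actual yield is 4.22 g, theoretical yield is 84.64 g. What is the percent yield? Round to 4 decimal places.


% yield = 100 * actual / theoretical
% yield = 100 * 4.22 / 84.64
% yield = 4.98582231 %, rounded to 4 dp:

4.9858 %


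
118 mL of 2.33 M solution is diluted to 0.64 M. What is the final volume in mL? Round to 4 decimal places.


Dilution: M1*V1 = M2*V2, solve for V2.
V2 = M1*V1 / M2
V2 = 2.33 * 118 / 0.64
V2 = 274.94 / 0.64
V2 = 429.59375 mL, rounded to 4 dp:

429.5938 mL


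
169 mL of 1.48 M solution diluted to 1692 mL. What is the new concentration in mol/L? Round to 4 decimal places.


Dilution: M1*V1 = M2*V2, solve for M2.
M2 = M1*V1 / V2
M2 = 1.48 * 169 / 1692
M2 = 250.12 / 1692
M2 = 0.14782506 mol/L, rounded to 4 dp:

0.1478 mol/L


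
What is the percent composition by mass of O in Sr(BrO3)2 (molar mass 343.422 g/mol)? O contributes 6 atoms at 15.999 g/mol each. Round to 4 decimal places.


pct = 100 * (n_elem * M_elem) / M_total
mass_contribution = 6 * 15.999 = 95.994 g/mol
pct = 100 * 95.994 / 343.422
pct = 27.95219875 %, rounded to 4 dp:

27.9522 %


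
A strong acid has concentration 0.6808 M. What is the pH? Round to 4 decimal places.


A strong acid dissociates completely, so [H+] equals the given concentration.
pH = -log10([H+]) = -log10(0.6808)
pH = 0.16698045, rounded to 4 dp:

0.1670


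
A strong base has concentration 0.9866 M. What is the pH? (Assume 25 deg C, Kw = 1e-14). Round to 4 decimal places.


A strong base dissociates completely, so [OH-] equals the given concentration.
pOH = -log10([OH-]) = -log10(0.9866) = 0.005859
pH = 14 - pOH = 14 - 0.005859
pH = 13.994141, rounded to 4 dp:

13.9941


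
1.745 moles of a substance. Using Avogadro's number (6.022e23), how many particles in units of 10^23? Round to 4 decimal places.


N = n * NA, then divide by 1e23 for the requested units.
N / 1e23 = n * 6.022
N / 1e23 = 1.745 * 6.022
N / 1e23 = 10.50839, rounded to 4 dp:

10.5084


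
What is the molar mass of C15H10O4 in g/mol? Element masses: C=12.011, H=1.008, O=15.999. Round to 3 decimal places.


M = sum(count * atomic_mass) over atoms.
M = 15*12.011 + 10*1.008 + 4*15.999
M = 180.165 + 10.08 + 63.996
M = 254.241 g/mol, rounded to 3 dp:

254.241 g/mol


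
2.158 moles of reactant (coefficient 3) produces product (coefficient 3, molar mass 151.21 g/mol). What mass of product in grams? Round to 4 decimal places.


Use the coefficient ratio to convert reactant moles to product moles, then multiply by the product's molar mass.
moles_P = moles_R * (coeff_P / coeff_R) = 2.158 * (3/3) = 2.158
mass_P = moles_P * M_P = 2.158 * 151.21
mass_P = 326.31118 g, rounded to 4 dp:

326.3112 g


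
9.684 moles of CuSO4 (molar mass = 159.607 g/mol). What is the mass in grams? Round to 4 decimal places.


mass = n * M
mass = 9.684 * 159.607
mass = 1545.634188 g, rounded to 4 dp:

1545.6342 g


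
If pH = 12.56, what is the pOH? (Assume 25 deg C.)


At 25 deg C, pH + pOH = 14.
pOH = 14 - pH = 14 - 12.56
pOH = 1.44:

1.44


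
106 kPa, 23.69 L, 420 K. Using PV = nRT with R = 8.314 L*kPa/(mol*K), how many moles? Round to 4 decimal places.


PV = nRT, solve for n = PV / (RT).
PV = 106 * 23.69 = 2511.14
RT = 8.314 * 420 = 3491.88
n = 2511.14 / 3491.88
n = 0.71913697 mol, rounded to 4 dp:

0.7191 mol


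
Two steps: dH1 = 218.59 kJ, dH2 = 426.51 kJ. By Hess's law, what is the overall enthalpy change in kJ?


Hess's law: enthalpy is a state function, so add the step enthalpies.
dH_total = dH1 + dH2 = 218.59 + (426.51)
dH_total = 645.1 kJ:

645.10 kJ


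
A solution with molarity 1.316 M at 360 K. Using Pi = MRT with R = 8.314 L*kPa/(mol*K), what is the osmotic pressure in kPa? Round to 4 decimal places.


Osmotic pressure (van't Hoff): Pi = M*R*T.
RT = 8.314 * 360 = 2993.04
Pi = 1.316 * 2993.04
Pi = 3938.84064 kPa, rounded to 4 dp:

3938.8406 kPa


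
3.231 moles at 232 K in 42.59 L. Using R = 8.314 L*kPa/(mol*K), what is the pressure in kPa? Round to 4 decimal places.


PV = nRT, solve for P = nRT / V.
nRT = 3.231 * 8.314 * 232 = 6232.1079
P = 6232.1079 / 42.59
P = 146.32796196 kPa, rounded to 4 dp:

146.3280 kPa


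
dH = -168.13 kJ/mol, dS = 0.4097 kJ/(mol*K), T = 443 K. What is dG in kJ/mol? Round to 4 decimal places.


Gibbs: dG = dH - T*dS (consistent units, dS already in kJ/(mol*K)).
T*dS = 443 * 0.4097 = 181.4971
dG = -168.13 - (181.4971)
dG = -349.6271 kJ/mol, rounded to 4 dp:

-349.6271 kJ/mol


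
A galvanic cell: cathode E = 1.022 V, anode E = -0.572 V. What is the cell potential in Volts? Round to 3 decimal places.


Standard cell potential: E_cell = E_cathode - E_anode.
E_cell = 1.022 - (-0.572)
E_cell = 1.594 V, rounded to 3 dp:

1.594 V


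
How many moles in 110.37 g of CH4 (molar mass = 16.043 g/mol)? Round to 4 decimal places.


n = mass / M
n = 110.37 / 16.043
n = 6.87963598 mol, rounded to 4 dp:

6.8796 mol


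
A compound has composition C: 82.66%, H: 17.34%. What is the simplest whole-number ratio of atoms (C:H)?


Assume 100 g of compound, divide each mass% by atomic mass to get moles, then normalize by the smallest to get a raw atom ratio.
Moles per 100 g: C: 82.66/12.011 = 6.882, H: 17.34/1.008 = 17.2024
Raw ratio (divide by min = 6.882): C: 1.0, H: 2.5
Multiply by 2 to clear fractions: C: 2.0 ~= 2, H: 4.999 ~= 5
Reduce by GCD to get the simplest whole-number ratio:

2:5


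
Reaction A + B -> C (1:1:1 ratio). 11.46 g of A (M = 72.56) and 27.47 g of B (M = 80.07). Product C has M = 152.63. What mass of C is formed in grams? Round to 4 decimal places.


Find moles of each reactant; the smaller value is the limiting reagent in a 1:1:1 reaction, so moles_C equals moles of the limiter.
n_A = mass_A / M_A = 11.46 / 72.56 = 0.157938 mol
n_B = mass_B / M_B = 27.47 / 80.07 = 0.343075 mol
Limiting reagent: A (smaller), n_limiting = 0.157938 mol
mass_C = n_limiting * M_C = 0.157938 * 152.63
mass_C = 24.10607694 g, rounded to 4 dp:

24.1061 g


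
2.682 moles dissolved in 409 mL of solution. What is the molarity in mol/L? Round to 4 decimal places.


Convert volume to liters: V_L = V_mL / 1000.
V_L = 409 / 1000 = 0.409 L
M = n / V_L = 2.682 / 0.409
M = 6.55745721 mol/L, rounded to 4 dp:

6.5575 mol/L


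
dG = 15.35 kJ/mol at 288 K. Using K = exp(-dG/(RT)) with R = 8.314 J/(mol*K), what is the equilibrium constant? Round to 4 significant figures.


dG is in kJ/mol; multiply by 1000 to match R in J/(mol*K).
RT = 8.314 * 288 = 2394.432 J/mol
exponent = -dG*1000 / (RT) = -(15.35*1000) / 2394.432 = -6.41070617
K = exp(-6.41070617)
K = 0.0016438632, rounded to 4 significant figures:

0.001644


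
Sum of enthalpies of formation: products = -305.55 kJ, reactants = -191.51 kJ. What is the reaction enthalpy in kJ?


dH_rxn = sum(dH_f products) - sum(dH_f reactants)
dH_rxn = -305.55 - (-191.51)
dH_rxn = -114.04 kJ:

-114.04 kJ


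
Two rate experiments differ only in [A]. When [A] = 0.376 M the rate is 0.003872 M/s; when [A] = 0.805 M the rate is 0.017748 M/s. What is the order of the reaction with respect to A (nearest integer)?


Rate is proportional to [A]^n, so rate2/rate1 = ([A]2/[A]1)^n. Take logs to solve for n.
rate2/rate1 = 0.017748 / 0.003872 = 4.5837
[A]2/[A]1 = 0.805 / 0.376 = 2.141
n = ln(4.5837) / ln(2.141) = 2.0
Nearest integer order:

2


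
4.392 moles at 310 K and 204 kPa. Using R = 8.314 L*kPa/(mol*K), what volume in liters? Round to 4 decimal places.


PV = nRT, solve for V = nRT / P.
nRT = 4.392 * 8.314 * 310 = 11319.6773
V = 11319.6773 / 204
V = 55.48861422 L, rounded to 4 dp:

55.4886 L


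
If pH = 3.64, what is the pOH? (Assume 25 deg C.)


At 25 deg C, pH + pOH = 14.
pOH = 14 - pH = 14 - 3.64
pOH = 10.36:

10.36


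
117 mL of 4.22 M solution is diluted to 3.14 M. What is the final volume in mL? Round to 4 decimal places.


Dilution: M1*V1 = M2*V2, solve for V2.
V2 = M1*V1 / M2
V2 = 4.22 * 117 / 3.14
V2 = 493.74 / 3.14
V2 = 157.24203822 mL, rounded to 4 dp:

157.2420 mL


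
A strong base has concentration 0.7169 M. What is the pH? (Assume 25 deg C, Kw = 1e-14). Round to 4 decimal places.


A strong base dissociates completely, so [OH-] equals the given concentration.
pOH = -log10([OH-]) = -log10(0.7169) = 0.144541
pH = 14 - pOH = 14 - 0.144541
pH = 13.855459, rounded to 4 dp:

13.8555


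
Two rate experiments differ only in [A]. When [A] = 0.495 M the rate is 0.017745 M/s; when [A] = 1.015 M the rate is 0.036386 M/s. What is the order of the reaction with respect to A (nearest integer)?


Rate is proportional to [A]^n, so rate2/rate1 = ([A]2/[A]1)^n. Take logs to solve for n.
rate2/rate1 = 0.036386 / 0.017745 = 2.0505
[A]2/[A]1 = 1.015 / 0.495 = 2.0505
n = ln(2.0505) / ln(2.0505) = 1.0
Nearest integer order:

1


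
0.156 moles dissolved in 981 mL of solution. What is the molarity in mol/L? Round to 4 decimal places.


Convert volume to liters: V_L = V_mL / 1000.
V_L = 981 / 1000 = 0.981 L
M = n / V_L = 0.156 / 0.981
M = 0.15902141 mol/L, rounded to 4 dp:

0.1590 mol/L


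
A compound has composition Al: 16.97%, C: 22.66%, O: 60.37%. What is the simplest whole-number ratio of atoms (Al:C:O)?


Assume 100 g of compound, divide each mass% by atomic mass to get moles, then normalize by the smallest to get a raw atom ratio.
Moles per 100 g: Al: 16.97/26.982 = 0.6289, C: 22.66/12.011 = 1.8866, O: 60.37/15.999 = 3.7734
Raw ratio (divide by min = 0.6289): Al: 1.0, C: 3.0, O: 6.0
Multiply by 1 to clear fractions: Al: 1.0 ~= 1, C: 3.0 ~= 3, O: 6.0 ~= 6
Reduce by GCD to get the simplest whole-number ratio:

1:3:6


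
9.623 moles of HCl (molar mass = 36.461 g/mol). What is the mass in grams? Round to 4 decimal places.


mass = n * M
mass = 9.623 * 36.461
mass = 350.864203 g, rounded to 4 dp:

350.8642 g


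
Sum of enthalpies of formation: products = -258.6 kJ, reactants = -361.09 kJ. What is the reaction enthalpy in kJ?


dH_rxn = sum(dH_f products) - sum(dH_f reactants)
dH_rxn = -258.6 - (-361.09)
dH_rxn = 102.49 kJ:

102.49 kJ
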